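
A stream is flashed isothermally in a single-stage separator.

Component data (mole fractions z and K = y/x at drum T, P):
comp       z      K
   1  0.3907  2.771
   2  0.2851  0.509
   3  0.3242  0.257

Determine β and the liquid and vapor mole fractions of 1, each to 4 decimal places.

Material balance + equilibrium reduce to Σ zᵢ(Kᵢ−1)/(1+β(Kᵢ−1)) = 0.
Feasibility: ΣzᵢKᵢ = 1.3111, Σzᵢ/Kᵢ = 1.9626 — both > 1, two phases present.
Iterate (Newton) starting at β = 0.5:
  β = 0.5000: g = -0.20182, g' = -0.9185 → β = 0.2803
  β = 0.2803: g = -0.00415, g' = -0.9252 → β = 0.2758
Converged at β = 0.2758.
Compositions from xᵢ = zᵢ/(1+β(Kᵢ−1)), yᵢ = Kᵢxᵢ:
  1: x = 0.2625, y = 0.7274
  2: x = 0.3298, y = 0.1678
  3: x = 0.4078, y = 0.1048

β = 0.2758, x_1 = 0.2625, y_1 = 0.7274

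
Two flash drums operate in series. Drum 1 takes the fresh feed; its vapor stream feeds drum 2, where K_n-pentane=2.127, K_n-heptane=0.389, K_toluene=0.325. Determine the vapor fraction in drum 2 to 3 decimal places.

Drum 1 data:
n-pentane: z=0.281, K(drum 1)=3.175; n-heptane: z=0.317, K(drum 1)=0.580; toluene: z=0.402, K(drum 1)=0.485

Drum 1:
Newton–Raphson from ψ₁ = 0.5:
  ψ₁ = 0.500: g = -0.1546, g' = -0.588 → ψ₁ = 0.237
  ψ₁ = 0.237: g = 0.0195, g' = -0.786 → ψ₁ = 0.262
  ψ₁ = 0.262: g = 0.0004, g' = -0.753 → ψ₁ = 0.263
Converged at ψ₁ = 0.263.
Drum-1 compositions:
  n-pentane: x = 0.179, y = 0.568
  n-heptane: x = 0.356, y = 0.207
  toluene: x = 0.465, y = 0.225
Drum-2 feed = drum-1 vapor: z₂ = (0.5679, 0.2066, 0.2255).
Drum 2:
Rachford–Rice: g(ψ₂) = Σ zᵢ(Kᵢ−1)/(1+ψ₂(Kᵢ−1)) = 0.
Check two-phase: ΣzᵢKᵢ = 1.362 > 1 and Σzᵢ/Kᵢ = 1.492 > 1, so g(0) = 0.362 > 0 and g(1) = -0.492 < 0.
Newton iteration, ψ₂⁰ = 0.5:
  ψ₂ = 0.500: g = -0.0021, g' = -0.689 → ψ₂ = 0.497
Converged at ψ₂ = 0.497.
  n-pentane: x = 0.364, y = 0.774
  n-heptane: x = 0.297, y = 0.115
  toluene: x = 0.339, y = 0.110

V/F (drum 2) = 0.497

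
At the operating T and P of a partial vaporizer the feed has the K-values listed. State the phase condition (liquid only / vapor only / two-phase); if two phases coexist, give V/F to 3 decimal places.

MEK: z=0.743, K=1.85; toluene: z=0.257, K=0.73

vapor only

ΣzᵢKᵢ = 1.562; Σzᵢ/Kᵢ = 0.754.
Since Σzᵢ/Kᵢ < 1 the mixture is above its dew point — single vapor phase.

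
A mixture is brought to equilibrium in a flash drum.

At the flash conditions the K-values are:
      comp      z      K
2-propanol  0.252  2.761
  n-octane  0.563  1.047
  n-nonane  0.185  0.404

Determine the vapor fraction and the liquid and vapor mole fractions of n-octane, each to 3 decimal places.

Material balance + equilibrium reduce to Σ zᵢ(Kᵢ−1)/(1+ψ(Kᵢ−1)) = 0.
Check two-phase: ΣzᵢKᵢ = 1.360 > 1 and Σzᵢ/Kᵢ = 1.087 > 1, so g(0) = 0.360 > 0 and g(1) = -0.087 < 0.
Newton iteration, ψ⁰ = 0.34:
  ψ = 0.340: g = 0.1653, g' = -0.410 → ψ = 0.743
  ψ = 0.743: g = 0.0199, g' = -0.359 → ψ = 0.798
  ψ = 0.798: g = -0.0004, g' = -0.375 → ψ = 0.797
Converged at ψ = 0.797.
Compositions from xᵢ = zᵢ/(1+ψ(Kᵢ−1)), yᵢ = Kᵢxᵢ:
  2-propanol: x = 0.105, y = 0.289
  n-octane: x = 0.543, y = 0.568
  n-nonane: x = 0.353, y = 0.142

ψ = 0.797, x_n-octane = 0.543, y_n-octane = 0.568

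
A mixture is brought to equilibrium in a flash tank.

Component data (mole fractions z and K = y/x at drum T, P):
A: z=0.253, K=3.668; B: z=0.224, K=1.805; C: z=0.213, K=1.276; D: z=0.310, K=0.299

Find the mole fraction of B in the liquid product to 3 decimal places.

x_B = 0.146

Material balance + equilibrium reduce to Σ zᵢ(Kᵢ−1)/(1+ψ(Kᵢ−1)) = 0.
Feasibility: ΣzᵢKᵢ = 1.697, Σzᵢ/Kᵢ = 1.397 — both > 1, two phases present.
Iterate (Newton) starting at ψ = 0.5:
  ψ = 0.500: g = 0.1349, g' = -0.778 → ψ = 0.673
  ψ = 0.673: g = -0.0037, g' = -0.849 → ψ = 0.669
Converged at ψ = 0.669.
Compositions from xᵢ = zᵢ/(1+ψ(Kᵢ−1)), yᵢ = Kᵢxᵢ:
  A: x = 0.091, y = 0.333
  B: x = 0.146, y = 0.263
  C: x = 0.180, y = 0.229
  D: x = 0.584, y = 0.175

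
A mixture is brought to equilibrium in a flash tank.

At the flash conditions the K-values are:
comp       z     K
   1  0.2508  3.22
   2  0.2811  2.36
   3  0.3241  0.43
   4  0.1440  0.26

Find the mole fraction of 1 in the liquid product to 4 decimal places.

Let β = V/F and solve Σ zᵢ(Kᵢ−1)/(1+β(Kᵢ−1)) = 0.
g(0) = ΣzᵢKᵢ − 1 = 0.6478 and g(1) = 1 − Σzᵢ/Kᵢ = -0.5046, so a root lies in (0, 1).
Newton iteration, β⁰ = 0.32:
  β = 0.3200: g = 0.22632, g' = -0.9678 → β = 0.5538
  β = 0.5538: g = 0.01725, g' = -0.8691 → β = 0.5737
Converged at β = 0.5737.
Compositions from xᵢ = zᵢ/(1+β(Kᵢ−1)), yᵢ = Kᵢxᵢ:
  1: x = 0.1103, y = 0.3552
  2: x = 0.1579, y = 0.3727
  3: x = 0.4816, y = 0.2071
  4: x = 0.2502, y = 0.0651

x_1 = 0.1103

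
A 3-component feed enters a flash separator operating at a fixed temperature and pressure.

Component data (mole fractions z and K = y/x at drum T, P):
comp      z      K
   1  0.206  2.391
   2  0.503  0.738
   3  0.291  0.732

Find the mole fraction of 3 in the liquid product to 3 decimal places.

Rachford–Rice: g(V/F) = Σ zᵢ(Kᵢ−1)/(1+V/F(Kᵢ−1)) = 0.
Check two-phase: ΣzᵢKᵢ = 1.077 > 1 and Σzᵢ/Kᵢ = 1.165 > 1, so g(0) = 0.077 > 0 and g(1) = -0.165 < 0.
Newton–Raphson from V/F = 0.5:
  V/F = 0.500: g = -0.0727, g' = -0.212 → V/F = 0.157
  V/F = 0.157: g = 0.0162, g' = -0.329 → V/F = 0.207
  V/F = 0.207: g = 0.0007, g' = -0.302 → V/F = 0.209
Converged at V/F = 0.209.
Compositions from xᵢ = zᵢ/(1+V/F(Kᵢ−1)), yᵢ = Kᵢxᵢ:
  1: x = 0.160, y = 0.382
  2: x = 0.532, y = 0.393
  3: x = 0.308, y = 0.226

x_3 = 0.308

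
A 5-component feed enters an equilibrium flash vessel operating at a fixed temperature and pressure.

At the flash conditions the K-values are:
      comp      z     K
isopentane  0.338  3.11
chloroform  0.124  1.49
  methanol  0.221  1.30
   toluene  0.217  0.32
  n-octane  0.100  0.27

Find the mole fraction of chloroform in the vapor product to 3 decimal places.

Newton–Raphson from ψ = 0.45:
  ψ = 0.450: g = 0.1527, g' = -0.758 → ψ = 0.651
  ψ = 0.651: g = -0.0023, g' = -0.815 → ψ = 0.649
Converged at ψ = 0.649.
Compositions from xᵢ = zᵢ/(1+ψ(Kᵢ−1)), yᵢ = Kᵢxᵢ:
  isopentane: x = 0.143, y = 0.444
  chloroform: x = 0.094, y = 0.140
  methanol: x = 0.185, y = 0.240
  toluene: x = 0.388, y = 0.124
  n-octane: x = 0.190, y = 0.051

y_chloroform = 0.140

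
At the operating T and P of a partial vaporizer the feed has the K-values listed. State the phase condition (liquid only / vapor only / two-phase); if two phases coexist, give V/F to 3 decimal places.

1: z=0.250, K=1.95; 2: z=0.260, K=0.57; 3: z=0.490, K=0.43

ΣzᵢKᵢ = 0.846; Σzᵢ/Kᵢ = 1.724.
Since ΣzᵢKᵢ < 1 the mixture is below its bubble point — single liquid phase.

liquid only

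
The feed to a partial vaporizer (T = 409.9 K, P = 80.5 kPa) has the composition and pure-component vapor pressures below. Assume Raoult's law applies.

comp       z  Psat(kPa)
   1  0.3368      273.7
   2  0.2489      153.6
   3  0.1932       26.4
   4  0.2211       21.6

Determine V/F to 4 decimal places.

Raoult's law: Kᵢ = Pᵢˢᵃᵗ/P = Pᵢˢᵃᵗ/80.5.
  K_1 = 273.7/80.5 = 3.400000, K_2 = 153.6/80.5 = 1.908075, K_3 = 26.4/80.5 = 0.327950, K_4 = 21.6/80.5 = 0.268323
Rachford–Rice: g(V/F) = Σ zᵢ(Kᵢ−1)/(1+V/F(Kᵢ−1)) = 0.
g(0) = ΣzᵢKᵢ − 1 = 0.7427 and g(1) = 1 − Σzᵢ/Kᵢ = -0.6426, so a root lies in (0, 1).
Iterate (Newton) starting at V/F = 0.68:
  V/F = 0.6800: g = -0.11423, g' = -1.1233 → V/F = 0.5783
  V/F = 0.5783: g = -0.00612, g' = -1.0176 → V/F = 0.5723
Converged at V/F = 0.5723.

V/F = 0.5723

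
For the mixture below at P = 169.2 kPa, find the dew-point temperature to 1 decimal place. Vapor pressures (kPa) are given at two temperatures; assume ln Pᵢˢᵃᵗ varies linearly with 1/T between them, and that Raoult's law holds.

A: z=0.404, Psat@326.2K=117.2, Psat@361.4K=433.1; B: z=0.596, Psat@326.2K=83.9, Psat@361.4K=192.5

Dew-point temperature: Σzᵢ·P/Pᵢˢᵃᵗ(T) = 1. Interpolate ln Pᵢˢᵃᵗ = aᵢ + bᵢ/T.
  T = 326.2 K: ΣzᵢP/Pᵢˢᵃᵗ = 1.7852
  T = 361.4 K: ΣzᵢP/Pᵢˢᵃᵗ = 0.6817
  T = 343.8 K: ΣzᵢP/Pᵢˢᵃᵗ = 1.0702
  T = 352.6 K: ΣzᵢP/Pᵢˢᵃᵗ = 0.8483
  T = 348.2 K: ΣzᵢP/Pᵢˢᵃᵗ = 0.9511
  T = 346.0 K: ΣzᵢP/Pᵢˢᵃᵗ = 1.0085
Interpolating between 346.0 K and 348.2 K gives T ≈ 346.3 K.

T = 346.3 K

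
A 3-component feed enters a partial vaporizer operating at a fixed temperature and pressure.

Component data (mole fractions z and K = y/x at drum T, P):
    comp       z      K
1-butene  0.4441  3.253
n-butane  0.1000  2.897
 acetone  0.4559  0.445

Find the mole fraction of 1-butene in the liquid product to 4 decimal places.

x_1-butene = 0.1622

Newton iteration, β⁰ = 0.5:
  β = 0.5000: g = 0.21767, g' = -0.8623 → β = 0.7524
  β = 0.7524: g = 0.01494, g' = -0.7854 → β = 0.7714
Converged at β = 0.7714.
Compositions from xᵢ = zᵢ/(1+β(Kᵢ−1)), yᵢ = Kᵢxᵢ:
  1-butene: x = 0.1622, y = 0.5276
  n-butane: x = 0.0406, y = 0.1176
  acetone: x = 0.7972, y = 0.3548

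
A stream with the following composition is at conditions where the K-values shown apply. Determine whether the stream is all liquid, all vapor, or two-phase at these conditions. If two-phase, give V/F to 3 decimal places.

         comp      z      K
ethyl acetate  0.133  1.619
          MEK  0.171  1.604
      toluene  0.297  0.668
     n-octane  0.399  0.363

all liquid

ΣzᵢKᵢ = 0.833; Σzᵢ/Kᵢ = 1.733.
Since ΣzᵢKᵢ < 1 the mixture is below its bubble point — single liquid phase.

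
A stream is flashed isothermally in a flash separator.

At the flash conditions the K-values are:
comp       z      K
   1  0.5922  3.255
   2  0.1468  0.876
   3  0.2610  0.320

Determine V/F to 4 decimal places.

V/F = 0.8661

Iterate (Newton) starting at V/F = 0.5:
  V/F = 0.5000: g = 0.33937, g' = -0.9449 → V/F = 0.8592
  V/F = 0.8592: g = 0.00739, g' = -1.0500 → V/F = 0.8662
  V/F = 0.8662: g = -0.00004, g' = -1.0626 → V/F = 0.8661
Converged at V/F = 0.8661.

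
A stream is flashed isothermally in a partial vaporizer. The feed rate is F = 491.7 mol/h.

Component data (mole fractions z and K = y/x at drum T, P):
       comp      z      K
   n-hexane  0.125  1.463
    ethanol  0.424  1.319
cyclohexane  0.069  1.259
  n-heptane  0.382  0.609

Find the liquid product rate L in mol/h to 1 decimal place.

Newton iteration, ψ⁰ = 0.5:
  ψ = 0.500: g = -0.0062, g' = -0.144 → ψ = 0.457
Converged at ψ = 0.457.
Then V = ψ·F = 0.4566·491.7 = 224.5 mol/h and L = F − V = 267.2 mol/h.

L = 267.2 mol/h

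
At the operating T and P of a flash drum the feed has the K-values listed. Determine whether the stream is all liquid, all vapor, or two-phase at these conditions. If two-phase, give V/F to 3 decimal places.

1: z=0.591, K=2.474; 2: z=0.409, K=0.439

ΣzᵢKᵢ = 1.642; Σzᵢ/Kᵢ = 1.171.
Both exceed 1, so a two-phase solution exists.
Iterate (Newton) starting at ψ = 0.44:
  ψ = 0.440: g = 0.2238, g' = -0.699 → ψ = 0.760
  ψ = 0.760: g = 0.0109, g' = -0.677 → ψ = 0.776
Converged at ψ = 0.776.

two-phase, V/F = 0.776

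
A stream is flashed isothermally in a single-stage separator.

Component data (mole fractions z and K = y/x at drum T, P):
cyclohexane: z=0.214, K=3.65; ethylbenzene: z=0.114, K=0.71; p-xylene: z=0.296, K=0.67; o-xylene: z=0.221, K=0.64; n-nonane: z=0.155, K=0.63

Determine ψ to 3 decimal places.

ψ = 0.331

Let ψ = V/F and solve Σ zᵢ(Kᵢ−1)/(1+ψ(Kᵢ−1)) = 0.
g(0) = ΣzᵢKᵢ − 1 = 0.299 and g(1) = 1 − Σzᵢ/Kᵢ = -0.252, so a root lies in (0, 1).
Newton iteration, ψ⁰ = 0.5:
  ψ = 0.500: g = -0.0791, g' = -0.412 → ψ = 0.308
  ψ = 0.308: g = 0.0131, g' = -0.570 → ψ = 0.331
Converged at ψ = 0.331.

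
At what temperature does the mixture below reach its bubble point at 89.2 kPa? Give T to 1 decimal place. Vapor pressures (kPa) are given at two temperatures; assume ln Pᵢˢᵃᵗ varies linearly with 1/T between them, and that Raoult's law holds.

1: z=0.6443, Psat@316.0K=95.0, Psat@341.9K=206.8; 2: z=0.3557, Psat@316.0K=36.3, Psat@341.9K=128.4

T = 321.2 K

Bubble-point temperature: ΣzᵢPᵢˢᵃᵗ(T) = P. Interpolate ln Pᵢˢᵃᵗ = aᵢ + bᵢ/T.
  T = 316.0 K: ΣzᵢPᵢˢᵃᵗ = 74.12 kPa
  T = 341.9 K: ΣzᵢPᵢˢᵃᵗ = 178.91 kPa
  T = 328.9 K: ΣzᵢPᵢˢᵃᵗ = 116.40 kPa
  T = 322.4 K: ΣzᵢPᵢˢᵃᵗ = 93.03 kPa
  T = 319.2 K: ΣzᵢPᵢˢᵃᵗ = 83.11 kPa
  T = 320.8 K: ΣzᵢPᵢˢᵃᵗ = 87.95 kPa
Interpolating between 320.8 K and 322.4 K gives T ≈ 321.2 K.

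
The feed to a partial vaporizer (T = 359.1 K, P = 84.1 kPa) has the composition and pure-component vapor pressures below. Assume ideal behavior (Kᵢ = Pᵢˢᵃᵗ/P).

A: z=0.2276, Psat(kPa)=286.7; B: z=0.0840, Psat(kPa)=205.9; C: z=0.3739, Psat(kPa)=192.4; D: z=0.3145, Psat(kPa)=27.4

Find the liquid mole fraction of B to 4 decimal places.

Raoult's law: Kᵢ = Pᵢˢᵃᵗ/P = Pᵢˢᵃᵗ/84.1.
  K_A = 286.7/84.1 = 3.409037, K_B = 205.9/84.1 = 2.448276, K_C = 192.4/84.1 = 2.287753, K_D = 27.4/84.1 = 0.325803
Rachford–Rice: g(V/F) = Σ zᵢ(Kᵢ−1)/(1+V/F(Kᵢ−1)) = 0.
g(0) = ΣzᵢKᵢ − 1 = 0.9394 and g(1) = 1 − Σzᵢ/Kᵢ = -0.2298, so a root lies in (0, 1).
Newton iteration, V/F⁰ = 0.39:
  V/F = 0.3900: g = 0.39328, g' = -0.9610 → V/F = 0.7993
  V/F = 0.7993: g = 0.02129, g' = -1.0150 → V/F = 0.8202
  V/F = 0.8202: g = -0.00034, g' = -1.0480 → V/F = 0.8199
Converged at V/F = 0.8199.
Compositions from xᵢ = zᵢ/(1+V/F(Kᵢ−1)), yᵢ = Kᵢxᵢ:
  A: x = 0.0765, y = 0.2608
  B: x = 0.0384, y = 0.0940
  C: x = 0.1819, y = 0.4161
  D: x = 0.7032, y = 0.2291

x_B = 0.0384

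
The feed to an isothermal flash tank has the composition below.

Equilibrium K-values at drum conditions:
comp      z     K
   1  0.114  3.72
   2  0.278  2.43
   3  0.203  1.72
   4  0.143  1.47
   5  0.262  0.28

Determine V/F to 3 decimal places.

V/F = 0.780

Material balance + equilibrium reduce to Σ zᵢ(Kᵢ−1)/(1+V/F(Kᵢ−1)) = 0.
Feasibility: ΣzᵢKᵢ = 1.732, Σzᵢ/Kᵢ = 1.296 — both > 1, two phases present.
Newton–Raphson from V/F = 0.5:
  V/F = 0.500: g = 0.2303, g' = -0.754 → V/F = 0.806
  V/F = 0.806: g = -0.0259, g' = -1.034 → V/F = 0.780
Converged at V/F = 0.780.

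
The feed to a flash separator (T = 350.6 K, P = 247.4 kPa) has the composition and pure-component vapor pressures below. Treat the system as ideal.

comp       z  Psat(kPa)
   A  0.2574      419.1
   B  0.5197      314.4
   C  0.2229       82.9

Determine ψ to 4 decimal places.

ψ = 0.6017

Raoult's law: Kᵢ = Pᵢˢᵃᵗ/P = Pᵢˢᵃᵗ/247.4.
  K_A = 419.1/247.4 = 1.694018, K_B = 314.4/247.4 = 1.270816, K_C = 82.9/247.4 = 0.335085
Rachford–Rice: g(ψ) = Σ zᵢ(Kᵢ−1)/(1+ψ(Kᵢ−1)) = 0.
Feasibility: ΣzᵢKᵢ = 1.1712, Σzᵢ/Kᵢ = 1.2261 — both > 1, two phases present.
Newton–Raphson from ψ = 0.52:
  ψ = 0.5200: g = 0.02810, g' = -0.3265 → ψ = 0.6061
  ψ = 0.6061: g = -0.00161, g' = -0.3660 → ψ = 0.6017
Converged at ψ = 0.6017.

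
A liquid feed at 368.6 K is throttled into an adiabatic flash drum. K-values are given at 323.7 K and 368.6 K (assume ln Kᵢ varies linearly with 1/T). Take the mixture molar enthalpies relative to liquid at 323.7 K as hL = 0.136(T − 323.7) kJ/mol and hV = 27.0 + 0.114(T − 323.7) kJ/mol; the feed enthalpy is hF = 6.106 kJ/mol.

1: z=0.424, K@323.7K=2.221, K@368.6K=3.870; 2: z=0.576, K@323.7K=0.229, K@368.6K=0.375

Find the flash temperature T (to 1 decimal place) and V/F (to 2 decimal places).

T = 332.3 K, V/F = 0.18

Adiabatic flash: solve Rachford–Rice at each trial T, then check hF = ψ·hV(T) + (1−ψ)·hL(T).
  T = 323.7 K: K = (2.221, 0.229), RR gives ψ = 0.078, H_out = 2.111 kJ/mol
  T = 368.6 K: K = (3.870, 0.375), RR gives ψ = 0.478, H_out = 18.533 kJ/mol
  T = 346.1 K: K = (2.983, 0.298), RR gives ψ = 0.313, H_out = 11.349 kJ/mol
  T = 334.9 K: K = (2.587, 0.262), RR gives ψ = 0.212, H_out = 7.187 kJ/mol
  T = 329.3 K: K = (2.400, 0.245), RR gives ψ = 0.150, H_out = 4.804 kJ/mol
  T = 332.1 K: K = (2.492, 0.254), RR gives ψ = 0.182, H_out = 6.028 kJ/mol
  T = 333.5 K: K = (2.539, 0.258), RR gives ψ = 0.197, H_out = 6.615 kJ/mol
Linear interpolation between T = 332.1 (H_out = 6.028) and T = 333.5 (H_out = 6.615) on hF = 6.106 gives T ≈ 332.3 K, at which ψ = 0.18.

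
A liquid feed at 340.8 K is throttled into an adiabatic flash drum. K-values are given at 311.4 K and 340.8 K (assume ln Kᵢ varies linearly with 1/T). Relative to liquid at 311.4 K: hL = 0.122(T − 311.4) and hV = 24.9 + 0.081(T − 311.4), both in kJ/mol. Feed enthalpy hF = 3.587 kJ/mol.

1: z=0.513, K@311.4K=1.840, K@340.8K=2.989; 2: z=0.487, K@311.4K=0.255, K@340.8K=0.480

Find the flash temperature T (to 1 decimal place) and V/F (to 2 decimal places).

T = 312.5 K, V/F = 0.14

Adiabatic flash: solve Rachford–Rice at each trial T, then check hF = ψ·hV(T) + (1−ψ)·hL(T).
  T = 311.4 K: K = (1.840, 0.255), RR gives ψ = 0.109, H_out = 2.710 kJ/mol
  T = 340.8 K: K = (2.989, 0.480), RR gives ψ = 0.742, H_out = 21.161 kJ/mol
  T = 326.1 K: K = (2.371, 0.355), RR gives ψ = 0.440, H_out = 12.484 kJ/mol
  T = 318.8 K: K = (2.097, 0.302), RR gives ψ = 0.291, H_out = 8.065 kJ/mol
  T = 315.1 K: K = (1.966, 0.278), RR gives ψ = 0.206, H_out = 5.552 kJ/mol
  T = 313.2 K: K = (1.900, 0.266), RR gives ψ = 0.158, H_out = 4.143 kJ/mol
Linear interpolation between T = 311.4 (H_out = 2.710) and T = 313.2 (H_out = 4.143) on hF = 3.587 gives T ≈ 312.5 K, at which ψ = 0.14.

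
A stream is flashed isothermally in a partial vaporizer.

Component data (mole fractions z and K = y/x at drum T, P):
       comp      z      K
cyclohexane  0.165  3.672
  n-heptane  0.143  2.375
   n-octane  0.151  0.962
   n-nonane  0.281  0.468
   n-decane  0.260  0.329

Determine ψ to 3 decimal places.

ψ = 0.277

Let ψ = V/F and solve Σ zᵢ(Kᵢ−1)/(1+ψ(Kᵢ−1)) = 0.
Feasibility: ΣzᵢKᵢ = 1.308, Σzᵢ/Kᵢ = 1.653 — both > 1, two phases present.
Iterate (Newton) starting at ψ = 0.5:
  ψ = 0.500: g = -0.1668, g' = -0.724 → ψ = 0.270
  ψ = 0.270: g = 0.0065, g' = -0.825 → ψ = 0.277
Converged at ψ = 0.277.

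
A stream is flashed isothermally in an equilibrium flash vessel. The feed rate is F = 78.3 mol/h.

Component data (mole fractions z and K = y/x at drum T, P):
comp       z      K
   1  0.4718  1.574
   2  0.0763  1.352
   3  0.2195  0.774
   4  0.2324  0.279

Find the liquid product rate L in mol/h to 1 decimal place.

Newton–Raphson from V/F = 0.45:
  V/F = 0.4500: g = -0.06485, g' = -0.3838 → V/F = 0.2810
  V/F = 0.2810: g = -0.00548, g' = -0.3259 → V/F = 0.2642
  V/F = 0.2642: g = -0.00003, g' = -0.3222 → V/F = 0.2641
Converged at V/F = 0.2641.
Then V = V/F·F = 0.2641·78.3 = 20.7 mol/h and L = F − V = 57.6 mol/h.

L = 57.6 mol/h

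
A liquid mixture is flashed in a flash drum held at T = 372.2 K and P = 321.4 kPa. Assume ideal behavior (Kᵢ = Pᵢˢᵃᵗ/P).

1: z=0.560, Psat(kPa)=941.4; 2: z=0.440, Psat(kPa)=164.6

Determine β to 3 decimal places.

β = 0.920

Raoult's law: Kᵢ = Pᵢˢᵃᵗ/P = Pᵢˢᵃᵗ/321.4.
  K_1 = 941.4/321.4 = 2.92906, K_2 = 164.6/321.4 = 0.51213
Material balance + equilibrium reduce to Σ zᵢ(Kᵢ−1)/(1+β(Kᵢ−1)) = 0.
Feasibility: ΣzᵢKᵢ = 1.866, Σzᵢ/Kᵢ = 1.050 — both > 1, two phases present.
Newton iteration, β⁰ = 0.66:
  β = 0.660: g = 0.1586, g' = -0.631 → β = 0.911
  β = 0.911: g = 0.0052, g' = -0.613 → β = 0.920
Converged at β = 0.920.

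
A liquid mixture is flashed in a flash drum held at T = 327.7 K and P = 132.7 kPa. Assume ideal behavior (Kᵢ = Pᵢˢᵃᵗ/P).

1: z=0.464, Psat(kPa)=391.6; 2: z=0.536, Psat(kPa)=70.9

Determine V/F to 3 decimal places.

V/F = 0.722

Raoult's law: Kᵢ = Pᵢˢᵃᵗ/P = Pᵢˢᵃᵗ/132.7.
  K_1 = 391.6/132.7 = 2.95102, K_2 = 70.9/132.7 = 0.53429
Rachford–Rice: g(V/F) = Σ zᵢ(Kᵢ−1)/(1+V/F(Kᵢ−1)) = 0.
Check two-phase: ΣzᵢKᵢ = 1.656 > 1 and Σzᵢ/Kᵢ = 1.160 > 1, so g(0) = 0.656 > 0 and g(1) = -0.160 < 0.
Binary case is linear: z₁(K₁−1)(1+V/F(K₂−1)) + z₂(K₂−1)(1+V/F(K₁−1)) = 0
⇒ V/F = [z₁(K₁−1)+z₂(K₂−1)] / [−(K₁−1)(K₂−1)] = 0.6557/0.9086 = 0.722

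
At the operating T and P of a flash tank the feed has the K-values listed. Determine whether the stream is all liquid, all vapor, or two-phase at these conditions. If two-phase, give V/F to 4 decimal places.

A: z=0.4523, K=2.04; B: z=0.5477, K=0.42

two-phase, V/F = 0.2532

ΣzᵢKᵢ = 1.1527; Σzᵢ/Kᵢ = 1.5258.
Both exceed 1, so a two-phase solution exists.
Let ψ = V/F and solve Σ zᵢ(Kᵢ−1)/(1+ψ(Kᵢ−1)) = 0.
Binary case is linear: z₁(K₁−1)(1+ψ(K₂−1)) + z₂(K₂−1)(1+ψ(K₁−1)) = 0
⇒ ψ = [z₁(K₁−1)+z₂(K₂−1)] / [−(K₁−1)(K₂−1)] = 0.15273/0.60320 = 0.2532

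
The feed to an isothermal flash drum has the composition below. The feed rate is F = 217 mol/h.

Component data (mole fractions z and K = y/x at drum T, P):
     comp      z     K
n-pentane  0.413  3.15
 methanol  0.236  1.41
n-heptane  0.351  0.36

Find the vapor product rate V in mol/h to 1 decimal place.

Newton–Raphson from β = 0.51:
  β = 0.510: g = 0.1701, g' = -0.778 → β = 0.729
  β = 0.729: g = -0.0004, g' = -0.818 → β = 0.728
Converged at β = 0.728.
Then V = β·F = 0.7281·217 = 158.0 mol/h and L = F − V = 59.0 mol/h.

V = 158.0 mol/h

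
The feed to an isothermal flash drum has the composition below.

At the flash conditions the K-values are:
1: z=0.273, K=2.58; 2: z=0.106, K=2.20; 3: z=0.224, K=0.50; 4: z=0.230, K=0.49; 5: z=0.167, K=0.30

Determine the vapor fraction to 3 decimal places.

Iterate (Newton) starting at ψ = 0.66:
  ψ = 0.660: g = -0.2791, g' = -0.754 → ψ = 0.290
  ψ = 0.290: g = -0.0251, g' = -0.692 → ψ = 0.254
Converged at ψ = 0.254.

ψ = 0.254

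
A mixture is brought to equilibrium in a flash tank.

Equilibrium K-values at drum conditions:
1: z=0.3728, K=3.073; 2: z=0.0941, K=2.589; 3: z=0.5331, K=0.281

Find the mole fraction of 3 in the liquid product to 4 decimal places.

x_3 = 0.7323

Material balance + equilibrium reduce to Σ zᵢ(Kᵢ−1)/(1+V/F(Kᵢ−1)) = 0.
Check two-phase: ΣzᵢKᵢ = 1.5390 > 1 and Σzᵢ/Kᵢ = 2.0548 > 1, so g(0) = 0.5390 > 0 and g(1) = -1.0548 < 0.
Newton iteration, V/F⁰ = 0.68:
  V/F = 0.6800: g = -0.35739, g' = -1.3859 → V/F = 0.4221
  V/F = 0.4221: g = -0.04867, g' = -1.1089 → V/F = 0.3782
  V/F = 0.3782: g = 0.00010, g' = -1.1159 → V/F = 0.3783
Converged at V/F = 0.3783.
Compositions from xᵢ = zᵢ/(1+V/F(Kᵢ−1)), yᵢ = Kᵢxᵢ:
  1: x = 0.2089, y = 0.6421
  2: x = 0.0588, y = 0.1522
  3: x = 0.7323, y = 0.2058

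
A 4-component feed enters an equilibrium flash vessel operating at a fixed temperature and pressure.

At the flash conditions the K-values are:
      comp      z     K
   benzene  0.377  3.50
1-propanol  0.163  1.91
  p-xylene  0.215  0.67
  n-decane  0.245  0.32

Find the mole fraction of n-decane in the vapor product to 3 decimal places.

y_n-decane = 0.155

Material balance + equilibrium reduce to Σ zᵢ(Kᵢ−1)/(1+V/F(Kᵢ−1)) = 0.
Feasibility: ΣzᵢKᵢ = 1.853, Σzᵢ/Kᵢ = 1.280 — both > 1, two phases present.
Newton iteration, V/F⁰ = 0.49:
  V/F = 0.490: g = 0.1917, g' = -0.829 → V/F = 0.721
  V/F = 0.721: g = 0.0056, g' = -0.826 → V/F = 0.728
Converged at V/F = 0.728.
Compositions from xᵢ = zᵢ/(1+V/F(Kᵢ−1)), yᵢ = Kᵢxᵢ:
  benzene: x = 0.134, y = 0.468
  1-propanol: x = 0.098, y = 0.187
  p-xylene: x = 0.283, y = 0.190
  n-decane: x = 0.485, y = 0.155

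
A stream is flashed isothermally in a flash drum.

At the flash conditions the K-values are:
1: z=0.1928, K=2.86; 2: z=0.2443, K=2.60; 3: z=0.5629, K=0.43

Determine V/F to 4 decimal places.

V/F = 0.4378

Material balance + equilibrium reduce to Σ zᵢ(Kᵢ−1)/(1+V/F(Kᵢ−1)) = 0.
Feasibility: ΣzᵢKᵢ = 1.4286, Σzᵢ/Kᵢ = 1.4704 — both > 1, two phases present.
Iterate (Newton) starting at V/F = 0.5:
  V/F = 0.5000: g = -0.04578, g' = -0.7298 → V/F = 0.4373
  V/F = 0.4373: g = 0.00037, g' = -0.7438 → V/F = 0.4378
Converged at V/F = 0.4378.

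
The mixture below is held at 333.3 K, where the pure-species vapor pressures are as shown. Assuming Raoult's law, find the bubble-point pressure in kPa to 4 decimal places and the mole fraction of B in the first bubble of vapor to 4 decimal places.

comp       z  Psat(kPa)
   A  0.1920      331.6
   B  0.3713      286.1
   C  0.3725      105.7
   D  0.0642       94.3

At the bubble point ψ → 0, so ΣzᵢKᵢ = 1 with Kᵢ = Pᵢˢᵃᵗ/P ⇒ P = ΣzᵢPᵢˢᵃᵗ.
P = 0.1920·331.6 + 0.3713·286.1 + 0.3725·105.7 + 0.0642·94.3 = 215.3234 kPa
yᵢ = zᵢPᵢˢᵃᵗ/P ⇒ y_B = 0.3713·286.1/215.3234 = 0.4933

Pbub = 215.3234 kPa, y_B = 0.4933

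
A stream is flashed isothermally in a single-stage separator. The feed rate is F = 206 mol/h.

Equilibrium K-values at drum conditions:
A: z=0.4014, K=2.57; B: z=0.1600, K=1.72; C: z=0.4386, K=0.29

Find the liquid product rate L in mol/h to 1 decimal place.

L = 113.6 mol/h

Rachford–Rice: g(ψ) = Σ zᵢ(Kᵢ−1)/(1+ψ(Kᵢ−1)) = 0.
Check two-phase: ΣzᵢKᵢ = 1.4340 > 1 and Σzᵢ/Kᵢ = 1.7616 > 1, so g(0) = 0.4340 > 0 and g(1) = -0.7616 < 0.
Newton–Raphson from ψ = 0.39:
  ψ = 0.3900: g = 0.05016, g' = -0.8540 → ψ = 0.4487
  ψ = 0.4487: g = -0.00022, g' = -0.8641 → ψ = 0.4485
Converged at ψ = 0.4485.
Then V = ψ·F = 0.4485·206 = 92.4 mol/h and L = F − V = 113.6 mol/h.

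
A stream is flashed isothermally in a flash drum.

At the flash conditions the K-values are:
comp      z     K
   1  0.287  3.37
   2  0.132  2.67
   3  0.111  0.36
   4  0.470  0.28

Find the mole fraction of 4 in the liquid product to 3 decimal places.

Newton iteration, β⁰ = 0.65:
  β = 0.650: g = -0.3843, g' = -1.329 → β = 0.361
  β = 0.361: g = -0.0453, g' = -1.133 → β = 0.321
Converged at β = 0.321.
Compositions from xᵢ = zᵢ/(1+β(Kᵢ−1)), yᵢ = Kᵢxᵢ:
  1: x = 0.163, y = 0.549
  2: x = 0.086, y = 0.229
  3: x = 0.140, y = 0.050
  4: x = 0.611, y = 0.171

x_4 = 0.611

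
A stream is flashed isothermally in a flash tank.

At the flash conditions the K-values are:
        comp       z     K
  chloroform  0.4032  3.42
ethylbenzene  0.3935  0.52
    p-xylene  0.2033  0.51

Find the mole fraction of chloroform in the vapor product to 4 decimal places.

Newton–Raphson from ψ = 0.58:
  ψ = 0.5800: g = 0.00503, g' = -0.6781 → ψ = 0.5874
Converged at ψ = 0.5874.
Compositions from xᵢ = zᵢ/(1+ψ(Kᵢ−1)), yᵢ = Kᵢxᵢ:
  chloroform: x = 0.1665, y = 0.5694
  ethylbenzene: x = 0.5480, y = 0.2850
  p-xylene: x = 0.2855, y = 0.1456

y_chloroform = 0.5694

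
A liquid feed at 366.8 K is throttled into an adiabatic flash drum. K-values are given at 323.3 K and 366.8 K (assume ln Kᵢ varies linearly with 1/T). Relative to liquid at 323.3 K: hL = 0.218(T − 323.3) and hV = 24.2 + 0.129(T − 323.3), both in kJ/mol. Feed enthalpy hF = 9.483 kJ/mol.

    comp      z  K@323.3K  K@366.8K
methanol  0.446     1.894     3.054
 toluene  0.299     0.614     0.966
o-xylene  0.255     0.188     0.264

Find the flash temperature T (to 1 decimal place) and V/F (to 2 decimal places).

Adiabatic flash: solve Rachford–Rice at each trial T, then check hF = ψ·hV(T) + (1−ψ)·hL(T).
  T = 323.3 K: K = (1.894, 0.614, 0.188), RR gives ψ = 0.138, H_out = 3.332 kJ/mol
  T = 366.8 K: K = (3.054, 0.966, 0.264), RR gives ψ = 0.676, H_out = 23.216 kJ/mol
  T = 345.1 K: K = (2.443, 0.782, 0.225), RR gives ψ = 0.470, H_out = 15.215 kJ/mol
  T = 334.2 K: K = (2.160, 0.695, 0.206), RR gives ψ = 0.328, H_out = 9.996 kJ/mol
  T = 328.8 K: K = (2.026, 0.655, 0.197), RR gives ψ = 0.242, H_out = 6.929 kJ/mol
  T = 331.5 K: K = (2.092, 0.675, 0.202), RR gives ψ = 0.287, H_out = 8.512 kJ/mol
  T = 332.9 K: K = (2.127, 0.686, 0.204), RR gives ψ = 0.308, H_out = 9.293 kJ/mol
  T = 333.5 K: K = (2.142, 0.690, 0.205), RR gives ψ = 0.318, H_out = 9.620 kJ/mol
Linear interpolation between T = 332.9 (H_out = 9.293) and T = 333.5 (H_out = 9.620) on hF = 9.483 gives T ≈ 333.2 K, at which ψ = 0.31.

T = 333.2 K, V/F = 0.31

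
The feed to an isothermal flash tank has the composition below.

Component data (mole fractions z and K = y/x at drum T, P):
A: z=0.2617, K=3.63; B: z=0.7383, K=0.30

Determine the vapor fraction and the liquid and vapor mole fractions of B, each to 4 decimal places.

Material balance + equilibrium reduce to Σ zᵢ(Kᵢ−1)/(1+ψ(Kᵢ−1)) = 0.
g(0) = ΣzᵢKᵢ − 1 = 0.1715 and g(1) = 1 − Σzᵢ/Kᵢ = -1.5331, so a root lies in (0, 1).
Iterate (Newton) starting at ψ = 0.5:
  ψ = 0.5000: g = -0.49778, g' = -1.1940 → ψ = 0.0831
  ψ = 0.0831: g = 0.01609, g' = -1.6269 → ψ = 0.0930
  ψ = 0.0930: g = 0.00022, g' = -1.5825 → ψ = 0.0931
Converged at ψ = 0.0931.
Compositions from xᵢ = zᵢ/(1+ψ(Kᵢ−1)), yᵢ = Kᵢxᵢ:
  A: x = 0.2102, y = 0.7631
  B: x = 0.7898, y = 0.2369

ψ = 0.0931, x_B = 0.7898, y_B = 0.2369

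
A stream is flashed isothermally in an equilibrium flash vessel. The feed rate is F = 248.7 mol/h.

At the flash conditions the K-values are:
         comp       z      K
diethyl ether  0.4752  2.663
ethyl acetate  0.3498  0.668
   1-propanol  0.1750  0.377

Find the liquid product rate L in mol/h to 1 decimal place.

Newton iteration, ψ⁰ = 0.55:
  ψ = 0.5500: g = 0.10481, g' = -0.5734 → ψ = 0.7328
  ψ = 0.7328: g = 0.00211, g' = -0.5643 → ψ = 0.7365
Converged at ψ = 0.7365.
Then V = ψ·F = 0.7365·248.7 = 183.2 mol/h and L = F − V = 65.5 mol/h.

L = 65.5 mol/h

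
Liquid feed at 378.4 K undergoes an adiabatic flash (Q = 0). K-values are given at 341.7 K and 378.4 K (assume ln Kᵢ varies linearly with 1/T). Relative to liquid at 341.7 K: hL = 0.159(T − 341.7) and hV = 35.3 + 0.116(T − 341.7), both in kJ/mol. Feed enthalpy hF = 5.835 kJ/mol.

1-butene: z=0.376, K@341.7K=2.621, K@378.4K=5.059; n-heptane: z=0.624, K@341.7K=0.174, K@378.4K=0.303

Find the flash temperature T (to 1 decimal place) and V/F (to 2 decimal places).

T = 347.3 K, V/F = 0.14

Adiabatic flash: solve Rachford–Rice at each trial T, then check hF = ψ·hV(T) + (1−ψ)·hL(T).
  T = 341.7 K: K = (2.621, 0.174), RR gives ψ = 0.070, H_out = 2.480 kJ/mol
  T = 378.4 K: K = (5.059, 0.303), RR gives ψ = 0.386, H_out = 18.843 kJ/mol
  T = 360.0 K: K = (3.700, 0.233), RR gives ψ = 0.259, H_out = 11.845 kJ/mol
  T = 350.9 K: K = (3.131, 0.202), RR gives ψ = 0.178, H_out = 7.691 kJ/mol
  T = 346.3 K: K = (2.868, 0.188), RR gives ψ = 0.129, H_out = 5.255 kJ/mol
  T = 348.6 K: K = (2.997, 0.195), RR gives ψ = 0.155, H_out = 6.509 kJ/mol
  T = 347.5 K: K = (2.935, 0.191), RR gives ψ = 0.143, H_out = 5.918 kJ/mol
Linear interpolation between T = 346.3 (H_out = 5.255) and T = 347.5 (H_out = 5.918) on hF = 5.835 gives T ≈ 347.3 K, at which ψ = 0.14.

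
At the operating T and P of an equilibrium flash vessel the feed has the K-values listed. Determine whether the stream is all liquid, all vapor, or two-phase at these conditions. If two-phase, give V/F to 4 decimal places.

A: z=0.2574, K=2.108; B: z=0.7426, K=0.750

ΣzᵢKᵢ = 1.0995; Σzᵢ/Kᵢ = 1.1122.
Both exceed 1, so a two-phase solution exists.
Let ψ = V/F and solve Σ zᵢ(Kᵢ−1)/(1+ψ(Kᵢ−1)) = 0.
Binary case is linear: z₁(K₁−1)(1+ψ(K₂−1)) + z₂(K₂−1)(1+ψ(K₁−1)) = 0
⇒ ψ = [z₁(K₁−1)+z₂(K₂−1)] / [−(K₁−1)(K₂−1)] = 0.09955/0.27700 = 0.3594

two-phase, V/F = 0.3594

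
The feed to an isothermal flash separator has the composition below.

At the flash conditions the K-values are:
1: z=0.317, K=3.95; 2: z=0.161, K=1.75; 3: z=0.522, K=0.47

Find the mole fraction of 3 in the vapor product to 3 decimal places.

Iterate (Newton) starting at ψ = 0.36:
  ψ = 0.360: g = 0.2067, g' = -0.929 → ψ = 0.583
  ψ = 0.583: g = 0.0278, g' = -0.724 → ψ = 0.621
Converged at ψ = 0.621.
Compositions from xᵢ = zᵢ/(1+ψ(Kᵢ−1)), yᵢ = Kᵢxᵢ:
  1: x = 0.112, y = 0.442
  2: x = 0.110, y = 0.192
  3: x = 0.778, y = 0.366

y_3 = 0.366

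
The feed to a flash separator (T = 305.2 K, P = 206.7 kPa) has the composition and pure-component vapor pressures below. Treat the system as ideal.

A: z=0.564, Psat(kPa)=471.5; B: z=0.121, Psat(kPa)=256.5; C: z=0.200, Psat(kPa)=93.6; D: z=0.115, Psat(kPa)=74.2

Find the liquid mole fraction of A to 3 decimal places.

Raoult's law: Kᵢ = Pᵢˢᵃᵗ/P = Pᵢˢᵃᵗ/206.7.
  K_A = 471.5/206.7 = 2.28108, K_B = 256.5/206.7 = 1.24093, K_C = 93.6/206.7 = 0.45283, K_D = 74.2/206.7 = 0.35897
Material balance + equilibrium reduce to Σ zᵢ(Kᵢ−1)/(1+V/F(Kᵢ−1)) = 0.
g(0) = ΣzᵢKᵢ − 1 = 0.569 and g(1) = 1 − Σzᵢ/Kᵢ = -0.107, so a root lies in (0, 1).
Newton iteration, V/F⁰ = 0.5:
  V/F = 0.500: g = 0.2073, g' = -0.565 → V/F = 0.867
  V/F = 0.867: g = -0.0075, g' = -0.669 → V/F = 0.855
Converged at V/F = 0.855.
Compositions from xᵢ = zᵢ/(1+V/F(Kᵢ−1)), yᵢ = Kᵢxᵢ:
  A: x = 0.269, y = 0.614
  B: x = 0.100, y = 0.124
  C: x = 0.376, y = 0.170
  D: x = 0.255, y = 0.091

x_A = 0.269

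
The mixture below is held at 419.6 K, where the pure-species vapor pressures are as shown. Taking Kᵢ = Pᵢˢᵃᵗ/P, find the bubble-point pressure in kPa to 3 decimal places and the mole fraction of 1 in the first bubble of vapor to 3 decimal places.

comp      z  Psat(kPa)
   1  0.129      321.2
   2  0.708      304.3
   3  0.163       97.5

Pbub = 272.772 kPa, y_1 = 0.152

At the bubble point ψ → 0, so ΣzᵢKᵢ = 1 with Kᵢ = Pᵢˢᵃᵗ/P ⇒ P = ΣzᵢPᵢˢᵃᵗ.
P = 0.129·321.2 + 0.708·304.3 + 0.163·97.5 = 272.772 kPa
yᵢ = zᵢPᵢˢᵃᵗ/P ⇒ y_1 = 0.129·321.2/272.772 = 0.152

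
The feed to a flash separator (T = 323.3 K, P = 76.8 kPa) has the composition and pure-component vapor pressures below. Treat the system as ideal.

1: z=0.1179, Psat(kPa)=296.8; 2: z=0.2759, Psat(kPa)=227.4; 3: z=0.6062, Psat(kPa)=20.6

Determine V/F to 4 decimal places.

V/F = 0.2632

Raoult's law: Kᵢ = Pᵢˢᵃᵗ/P = Pᵢˢᵃᵗ/76.8.
  K_1 = 296.8/76.8 = 3.864583, K_2 = 227.4/76.8 = 2.960938, K_3 = 20.6/76.8 = 0.268229
Iterate (Newton) starting at V/F = 0.5:
  V/F = 0.5000: g = -0.28752, g' = -1.2413 → V/F = 0.2684
  V/F = 0.2684: g = -0.00659, g' = -1.2673 → V/F = 0.2632
Converged at V/F = 0.2632.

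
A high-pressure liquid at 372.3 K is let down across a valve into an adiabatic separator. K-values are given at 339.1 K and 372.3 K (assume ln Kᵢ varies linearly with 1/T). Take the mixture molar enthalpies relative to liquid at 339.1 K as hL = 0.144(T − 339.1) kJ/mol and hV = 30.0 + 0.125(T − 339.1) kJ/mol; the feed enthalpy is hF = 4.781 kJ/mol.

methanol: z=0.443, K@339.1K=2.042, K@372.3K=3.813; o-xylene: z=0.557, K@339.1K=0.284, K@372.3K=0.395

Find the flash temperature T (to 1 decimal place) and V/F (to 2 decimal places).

T = 341.9 K, V/F = 0.15

Adiabatic flash: solve Rachford–Rice at each trial T, then check hF = ψ·hV(T) + (1−ψ)·hL(T).
  T = 339.1 K: K = (2.042, 0.284), RR gives ψ = 0.084, H_out = 2.525 kJ/mol
  T = 372.3 K: K = (3.813, 0.395), RR gives ψ = 0.534, H_out = 20.470 kJ/mol
  T = 355.7 K: K = (2.831, 0.338), RR gives ψ = 0.365, H_out = 13.212 kJ/mol
  T = 347.4 K: K = (2.414, 0.310), RR gives ψ = 0.248, H_out = 8.605 kJ/mol
  T = 343.2 K: K = (2.220, 0.297), RR gives ψ = 0.174, H_out = 5.782 kJ/mol
  T = 341.1 K: K = (2.128, 0.290), RR gives ψ = 0.130, H_out = 4.188 kJ/mol
Linear interpolation between T = 341.1 (H_out = 4.188) and T = 343.2 (H_out = 5.782) on hF = 4.781 gives T ≈ 341.9 K, at which ψ = 0.15.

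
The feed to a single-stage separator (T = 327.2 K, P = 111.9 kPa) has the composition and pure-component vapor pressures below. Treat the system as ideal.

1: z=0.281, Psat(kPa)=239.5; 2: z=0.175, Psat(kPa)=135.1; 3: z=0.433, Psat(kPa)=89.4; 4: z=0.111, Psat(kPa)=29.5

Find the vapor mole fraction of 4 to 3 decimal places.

y_4 = 0.048

Raoult's law: Kᵢ = Pᵢˢᵃᵗ/P = Pᵢˢᵃᵗ/111.9.
  K_1 = 239.5/111.9 = 2.14030, K_2 = 135.1/111.9 = 1.20733, K_3 = 89.4/111.9 = 0.79893, K_4 = 29.5/111.9 = 0.26363
Material balance + equilibrium reduce to Σ zᵢ(Kᵢ−1)/(1+ψ(Kᵢ−1)) = 0.
Check two-phase: ΣzᵢKᵢ = 1.188 > 1 and Σzᵢ/Kᵢ = 1.239 > 1, so g(0) = 0.188 > 0 and g(1) = -0.239 < 0.
Newton iteration, ψ⁰ = 0.5:
  ψ = 0.500: g = 0.0108, g' = -0.327 → ψ = 0.533
Converged at ψ = 0.533.
Compositions from xᵢ = zᵢ/(1+ψ(Kᵢ−1)), yᵢ = Kᵢxᵢ:
  1: x = 0.175, y = 0.374
  2: x = 0.158, y = 0.190
  3: x = 0.485, y = 0.387
  4: x = 0.183, y = 0.048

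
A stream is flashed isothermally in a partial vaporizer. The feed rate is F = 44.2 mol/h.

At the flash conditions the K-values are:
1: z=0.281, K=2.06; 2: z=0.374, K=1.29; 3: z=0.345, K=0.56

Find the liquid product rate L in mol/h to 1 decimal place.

Let β = V/F and solve Σ zᵢ(Kᵢ−1)/(1+β(Kᵢ−1)) = 0.
Check two-phase: ΣzᵢKᵢ = 1.255 > 1 and Σzᵢ/Kᵢ = 1.042 > 1, so g(0) = 0.255 > 0 and g(1) = -0.042 < 0.
Newton iteration, β⁰ = 0.5:
  β = 0.500: g = 0.0948, g' = -0.269 → β = 0.853
  β = 0.853: g = 0.0004, g' = -0.278 → β = 0.854
Converged at β = 0.854.
Then V = β·F = 0.8543·44.2 = 37.8 mol/h and L = F − V = 6.4 mol/h.

L = 6.4 mol/h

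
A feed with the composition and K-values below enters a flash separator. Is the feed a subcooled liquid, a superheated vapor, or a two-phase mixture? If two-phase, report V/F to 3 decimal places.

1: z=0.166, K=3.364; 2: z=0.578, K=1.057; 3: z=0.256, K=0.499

ΣzᵢKᵢ = 1.297; Σzᵢ/Kᵢ = 1.109.
Both exceed 1, so a two-phase solution exists.
Material balance + equilibrium reduce to Σ zᵢ(Kᵢ−1)/(1+ψ(Kᵢ−1)) = 0.
Iterate (Newton) starting at ψ = 0.5:
  ψ = 0.500: g = 0.0408, g' = -0.311 → ψ = 0.631
  ψ = 0.631: g = 0.0017, g' = -0.289 → ψ = 0.637
Converged at ψ = 0.637.

two-phase, V/F = 0.637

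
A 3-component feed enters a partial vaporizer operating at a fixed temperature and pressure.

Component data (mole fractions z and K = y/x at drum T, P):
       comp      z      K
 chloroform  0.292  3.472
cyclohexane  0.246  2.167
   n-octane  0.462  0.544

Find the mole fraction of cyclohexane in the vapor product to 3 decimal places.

Newton–Raphson from V/F = 0.5:
  V/F = 0.500: g = 0.2312, g' = -0.652 → V/F = 0.855
  V/F = 0.855: g = 0.0303, g' = -0.526 → V/F = 0.912
Converged at V/F = 0.912.
Compositions from xᵢ = zᵢ/(1+V/F(Kᵢ−1)), yᵢ = Kᵢxᵢ:
  chloroform: x = 0.090, y = 0.311
  cyclohexane: x = 0.119, y = 0.258
  n-octane: x = 0.791, y = 0.430

y_cyclohexane = 0.258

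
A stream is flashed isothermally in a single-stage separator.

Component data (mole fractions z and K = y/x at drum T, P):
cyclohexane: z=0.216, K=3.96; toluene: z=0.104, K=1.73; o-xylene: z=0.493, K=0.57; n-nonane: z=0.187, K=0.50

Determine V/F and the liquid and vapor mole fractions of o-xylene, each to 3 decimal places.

V/F = 0.367, x_o-xylene = 0.585, y_o-xylene = 0.334

Rachford–Rice: g(V/F) = Σ zᵢ(Kᵢ−1)/(1+V/F(Kᵢ−1)) = 0.
Check two-phase: ΣzᵢKᵢ = 1.410 > 1 and Σzᵢ/Kᵢ = 1.354 > 1, so g(0) = 0.410 > 0 and g(1) = -0.354 < 0.
Iterate (Newton) starting at V/F = 0.5:
  V/F = 0.500: g = -0.0813, g' = -0.568 → V/F = 0.357
  V/F = 0.357: g = 0.0068, g' = -0.679 → V/F = 0.367
Converged at V/F = 0.367.
Compositions from xᵢ = zᵢ/(1+V/F(Kᵢ−1)), yᵢ = Kᵢxᵢ:
  cyclohexane: x = 0.104, y = 0.410
  toluene: x = 0.082, y = 0.142
  o-xylene: x = 0.585, y = 0.334
  n-nonane: x = 0.229, y = 0.115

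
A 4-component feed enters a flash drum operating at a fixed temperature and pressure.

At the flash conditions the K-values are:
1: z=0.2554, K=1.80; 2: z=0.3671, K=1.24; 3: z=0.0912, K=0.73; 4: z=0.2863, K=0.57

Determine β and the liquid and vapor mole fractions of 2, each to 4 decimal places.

Material balance + equilibrium reduce to Σ zᵢ(Kᵢ−1)/(1+β(Kᵢ−1)) = 0.
Feasibility: ΣzᵢKᵢ = 1.1447, Σzᵢ/Kᵢ = 1.0651 — both > 1, two phases present.
Newton–Raphson from β = 0.4:
  β = 0.4000: g = 0.05889, g' = -0.1970 → β = 0.6989
  β = 0.6989: g = 0.00013, g' = -0.2010 → β = 0.6996
Converged at β = 0.6996.
Compositions from xᵢ = zᵢ/(1+β(Kᵢ−1)), yᵢ = Kᵢxᵢ:
  1: x = 0.1638, y = 0.2948
  2: x = 0.3143, y = 0.3898
  3: x = 0.1124, y = 0.0821
  4: x = 0.4095, y = 0.2334

β = 0.6996, x_2 = 0.3143, y_2 = 0.3898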